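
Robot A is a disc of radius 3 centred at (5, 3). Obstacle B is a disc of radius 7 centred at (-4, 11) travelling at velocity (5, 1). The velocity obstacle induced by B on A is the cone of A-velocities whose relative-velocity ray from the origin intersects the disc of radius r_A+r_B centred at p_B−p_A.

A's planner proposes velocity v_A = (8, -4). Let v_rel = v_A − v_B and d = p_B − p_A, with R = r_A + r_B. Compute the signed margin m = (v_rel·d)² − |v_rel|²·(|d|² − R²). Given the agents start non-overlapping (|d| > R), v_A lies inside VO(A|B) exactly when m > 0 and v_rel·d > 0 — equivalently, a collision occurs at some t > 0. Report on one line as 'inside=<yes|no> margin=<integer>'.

d = (-9, 8),  |d|² = 145;  R = 3+7 = 10,  c = 145−10² = 45
v_rel = (3, -5),  |v_rel|² = 34;  v_rel·d = (3)·(-9) + (-5)·(8) = -67
34·t² + 134·t + 45 = 0  ⇒  m = (-67)² − 34·45 = 2959
m = 2959 > 0,  v_rel·d = -67 < 0  ⇒  outside

inside=no margin=2959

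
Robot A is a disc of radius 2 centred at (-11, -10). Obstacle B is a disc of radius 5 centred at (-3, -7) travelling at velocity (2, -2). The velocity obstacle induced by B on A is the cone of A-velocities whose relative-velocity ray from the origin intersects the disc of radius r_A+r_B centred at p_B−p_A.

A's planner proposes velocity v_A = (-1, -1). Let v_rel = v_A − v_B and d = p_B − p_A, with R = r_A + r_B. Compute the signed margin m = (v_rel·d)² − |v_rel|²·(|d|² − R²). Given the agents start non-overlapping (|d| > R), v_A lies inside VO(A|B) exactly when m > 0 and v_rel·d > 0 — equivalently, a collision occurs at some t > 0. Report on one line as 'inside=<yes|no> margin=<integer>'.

d = (8, 3),  |d|² = 73;  R = 2+5 = 7,  c = 73−7² = 24
v_rel = (-3, 1),  |v_rel|² = 10;  v_rel·d = (-3)·(8) + (1)·(3) = -21
10·t² + 42·t + 24 = 0  ⇒  m = (-21)² − 10·24 = 201
m = 201 > 0,  v_rel·d = -21 < 0  ⇒  outside

inside=no margin=201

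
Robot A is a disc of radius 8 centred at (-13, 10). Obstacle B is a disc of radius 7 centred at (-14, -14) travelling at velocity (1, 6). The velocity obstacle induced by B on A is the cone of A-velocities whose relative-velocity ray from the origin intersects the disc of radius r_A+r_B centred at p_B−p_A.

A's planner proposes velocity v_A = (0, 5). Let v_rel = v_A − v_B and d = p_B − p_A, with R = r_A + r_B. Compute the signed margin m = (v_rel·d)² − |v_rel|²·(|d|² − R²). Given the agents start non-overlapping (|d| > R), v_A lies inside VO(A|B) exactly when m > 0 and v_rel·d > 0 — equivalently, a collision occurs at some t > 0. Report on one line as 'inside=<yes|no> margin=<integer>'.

d = (-1, -24),  |d|² = 577;  R = 8+7 = 15,  c = 577−15² = 352
v_rel = (-1, -1),  |v_rel|² = 2;  v_rel·d = (-1)·(-1) + (-1)·(-24) = 25
2·t² − 50·t + 352 = 0  ⇒  m = 25² − 2·352 = -79
m = -79 < 0,  v_rel·d = 25 > 0  ⇒  outside

inside=no margin=-79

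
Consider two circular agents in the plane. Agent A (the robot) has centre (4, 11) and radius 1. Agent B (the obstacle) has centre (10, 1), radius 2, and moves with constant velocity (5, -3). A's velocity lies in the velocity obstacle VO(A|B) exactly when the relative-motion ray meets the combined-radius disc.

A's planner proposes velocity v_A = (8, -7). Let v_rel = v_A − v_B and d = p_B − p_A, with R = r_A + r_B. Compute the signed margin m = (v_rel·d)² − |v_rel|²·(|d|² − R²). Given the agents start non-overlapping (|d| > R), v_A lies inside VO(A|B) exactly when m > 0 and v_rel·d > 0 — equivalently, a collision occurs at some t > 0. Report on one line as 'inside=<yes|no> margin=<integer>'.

d = (6, -10),  |d|² = 136;  R = 1+2 = 3,  c = 136−3² = 127
v_rel = (3, -4),  |v_rel|² = 25;  v_rel·d = (3)·(6) + (-4)·(-10) = 58
25·t² − 116·t + 127 = 0  ⇒  m = 58² − 25·127 = 189
m = 189 > 0,  v_rel·d = 58 > 0  ⇒  inside

inside=yes margin=189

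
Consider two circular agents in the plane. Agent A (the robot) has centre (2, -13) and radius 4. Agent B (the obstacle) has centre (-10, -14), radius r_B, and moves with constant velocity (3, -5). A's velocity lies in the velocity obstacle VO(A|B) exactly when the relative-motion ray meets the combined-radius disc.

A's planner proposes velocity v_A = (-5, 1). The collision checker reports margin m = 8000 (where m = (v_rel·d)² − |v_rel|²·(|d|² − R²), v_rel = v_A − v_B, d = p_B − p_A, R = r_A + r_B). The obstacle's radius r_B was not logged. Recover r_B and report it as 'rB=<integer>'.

m = 8000
d = (-12, -1);  v_rel = (-8, 6),  |v_rel|² = 100
v_rel×d = (-8)·(-1) − (6)·(-12) = 80
since m = R²·100 − 80²:  R² = (6400 + 8000) / 100 = 144
R = √144 = 12  ⇒  r_B = 12 − 4 = 8

rB=8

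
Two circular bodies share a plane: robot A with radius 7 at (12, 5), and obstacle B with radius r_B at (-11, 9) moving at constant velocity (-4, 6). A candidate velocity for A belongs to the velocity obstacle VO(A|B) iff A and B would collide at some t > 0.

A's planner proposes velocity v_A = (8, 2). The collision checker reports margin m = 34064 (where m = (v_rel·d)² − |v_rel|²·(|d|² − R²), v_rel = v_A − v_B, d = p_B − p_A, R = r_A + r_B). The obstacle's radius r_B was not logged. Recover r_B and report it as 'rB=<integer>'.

m = 34064
d = (-23, 4);  v_rel = (12, -4),  |v_rel|² = 160
v_rel×d = (12)·(4) − (-4)·(-23) = -44
since m = R²·160 − (-44)²:  R² = (1936 + 34064) / 160 = 225
R = √225 = 15  ⇒  r_B = 15 − 7 = 8

rB=8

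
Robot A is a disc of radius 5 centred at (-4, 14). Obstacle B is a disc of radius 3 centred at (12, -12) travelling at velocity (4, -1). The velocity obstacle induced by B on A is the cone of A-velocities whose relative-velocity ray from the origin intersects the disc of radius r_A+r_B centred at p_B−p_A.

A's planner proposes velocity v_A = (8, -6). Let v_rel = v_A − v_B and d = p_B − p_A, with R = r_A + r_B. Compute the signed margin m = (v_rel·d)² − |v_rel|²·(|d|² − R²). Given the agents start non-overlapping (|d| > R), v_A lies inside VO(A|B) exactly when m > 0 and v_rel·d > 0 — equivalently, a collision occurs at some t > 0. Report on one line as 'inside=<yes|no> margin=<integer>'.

d = (16, -26),  |d|² = 932;  R = 5+3 = 8,  c = 932−8² = 868
v_rel = (4, -5),  |v_rel|² = 41;  v_rel·d = (4)·(16) + (-5)·(-26) = 194
41·t² − 388·t + 868 = 0  ⇒  m = 194² − 41·868 = 2048
m = 2048 > 0,  v_rel·d = 194 > 0  ⇒  inside

inside=yes margin=2048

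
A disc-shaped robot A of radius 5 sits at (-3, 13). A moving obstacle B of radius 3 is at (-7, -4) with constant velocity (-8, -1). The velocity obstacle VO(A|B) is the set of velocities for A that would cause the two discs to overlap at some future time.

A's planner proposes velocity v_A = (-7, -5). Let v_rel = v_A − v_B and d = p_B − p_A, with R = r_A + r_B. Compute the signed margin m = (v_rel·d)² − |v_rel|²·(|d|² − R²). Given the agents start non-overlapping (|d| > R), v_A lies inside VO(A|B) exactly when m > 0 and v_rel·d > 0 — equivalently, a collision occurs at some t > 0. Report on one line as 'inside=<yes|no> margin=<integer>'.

d = (-4, -17),  |d|² = 305;  R = 5+3 = 8,  c = 305−8² = 241
v_rel = (1, -4),  |v_rel|² = 17;  v_rel·d = (1)·(-4) + (-4)·(-17) = 64
17·t² − 128·t + 241 = 0  ⇒  m = 64² − 17·241 = -1
m = -1 < 0,  v_rel·d = 64 > 0  ⇒  outside

inside=no margin=-1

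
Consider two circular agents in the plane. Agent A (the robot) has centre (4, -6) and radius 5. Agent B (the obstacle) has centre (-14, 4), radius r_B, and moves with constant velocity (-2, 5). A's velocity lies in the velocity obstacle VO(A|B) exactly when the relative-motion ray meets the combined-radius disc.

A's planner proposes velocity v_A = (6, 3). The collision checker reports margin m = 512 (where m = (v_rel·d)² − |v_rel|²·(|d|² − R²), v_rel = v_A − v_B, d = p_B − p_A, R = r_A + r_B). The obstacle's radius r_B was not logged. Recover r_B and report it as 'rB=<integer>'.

m = 512
d = (-18, 10);  v_rel = (8, -2),  |v_rel|² = 68
v_rel×d = (8)·(10) − (-2)·(-18) = 44
since m = R²·68 − 44²:  R² = (1936 + 512) / 68 = 36
R = √36 = 6  ⇒  r_B = 6 − 5 = 1

rB=1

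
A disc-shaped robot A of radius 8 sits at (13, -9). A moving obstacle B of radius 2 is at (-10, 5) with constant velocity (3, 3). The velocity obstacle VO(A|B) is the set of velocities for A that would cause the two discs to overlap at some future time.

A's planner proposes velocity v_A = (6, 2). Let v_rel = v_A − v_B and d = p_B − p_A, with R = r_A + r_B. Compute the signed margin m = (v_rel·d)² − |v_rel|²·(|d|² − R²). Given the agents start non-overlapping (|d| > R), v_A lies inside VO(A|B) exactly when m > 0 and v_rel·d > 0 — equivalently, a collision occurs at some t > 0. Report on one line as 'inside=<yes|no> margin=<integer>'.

d = (-23, 14),  |d|² = 725;  R = 8+2 = 10,  c = 725−10² = 625
v_rel = (3, -1),  |v_rel|² = 10;  v_rel·d = (3)·(-23) + (-1)·(14) = -83
10·t² + 166·t + 625 = 0  ⇒  m = (-83)² − 10·625 = 639
m = 639 > 0,  v_rel·d = -83 < 0  ⇒  outside

inside=no margin=639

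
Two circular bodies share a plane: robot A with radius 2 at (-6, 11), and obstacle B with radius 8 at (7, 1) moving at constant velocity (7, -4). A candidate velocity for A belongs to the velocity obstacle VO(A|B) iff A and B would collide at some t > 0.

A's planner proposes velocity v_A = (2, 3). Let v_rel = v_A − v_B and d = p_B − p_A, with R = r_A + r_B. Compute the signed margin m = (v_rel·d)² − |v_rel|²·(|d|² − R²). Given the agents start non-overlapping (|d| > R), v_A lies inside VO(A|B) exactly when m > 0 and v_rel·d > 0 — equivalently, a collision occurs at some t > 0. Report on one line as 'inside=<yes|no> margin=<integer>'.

d = (13, -10),  |d|² = 269;  R = 2+8 = 10,  c = 269−10² = 169
v_rel = (-5, 7),  |v_rel|² = 74;  v_rel·d = (-5)·(13) + (7)·(-10) = -135
74·t² + 270·t + 169 = 0  ⇒  m = (-135)² − 74·169 = 5719
m = 5719 > 0,  v_rel·d = -135 < 0  ⇒  outside

inside=no margin=5719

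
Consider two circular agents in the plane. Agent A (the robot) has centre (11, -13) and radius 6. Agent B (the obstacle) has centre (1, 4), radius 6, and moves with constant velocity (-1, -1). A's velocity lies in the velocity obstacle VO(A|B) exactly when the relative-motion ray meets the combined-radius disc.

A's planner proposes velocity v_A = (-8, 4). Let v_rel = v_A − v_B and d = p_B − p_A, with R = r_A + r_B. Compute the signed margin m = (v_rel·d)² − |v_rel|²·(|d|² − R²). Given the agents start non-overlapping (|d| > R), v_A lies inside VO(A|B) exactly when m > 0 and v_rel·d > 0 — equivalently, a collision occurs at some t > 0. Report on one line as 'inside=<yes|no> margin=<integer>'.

d = (-10, 17),  |d|² = 389;  R = 6+6 = 12,  c = 389−12² = 245
v_rel = (-7, 5),  |v_rel|² = 74;  v_rel·d = (-7)·(-10) + (5)·(17) = 155
74·t² − 310·t + 245 = 0  ⇒  m = 155² − 74·245 = 5895
m = 5895 > 0,  v_rel·d = 155 > 0  ⇒  inside

inside=yes margin=5895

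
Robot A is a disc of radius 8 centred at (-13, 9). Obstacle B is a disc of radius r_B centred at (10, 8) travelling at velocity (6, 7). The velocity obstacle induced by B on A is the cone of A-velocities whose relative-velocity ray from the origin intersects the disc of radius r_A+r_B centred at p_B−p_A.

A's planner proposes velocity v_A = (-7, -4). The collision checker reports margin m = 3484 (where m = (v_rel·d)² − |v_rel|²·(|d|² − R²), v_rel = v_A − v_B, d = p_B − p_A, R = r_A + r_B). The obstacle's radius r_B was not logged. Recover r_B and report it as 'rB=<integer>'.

m = 3484
d = (23, -1);  v_rel = (-13, -11),  |v_rel|² = 290
v_rel×d = (-13)·(-1) − (-11)·(23) = 266
since m = R²·290 − 266²:  R² = (70756 + 3484) / 290 = 256
R = √256 = 16  ⇒  r_B = 16 − 8 = 8

rB=8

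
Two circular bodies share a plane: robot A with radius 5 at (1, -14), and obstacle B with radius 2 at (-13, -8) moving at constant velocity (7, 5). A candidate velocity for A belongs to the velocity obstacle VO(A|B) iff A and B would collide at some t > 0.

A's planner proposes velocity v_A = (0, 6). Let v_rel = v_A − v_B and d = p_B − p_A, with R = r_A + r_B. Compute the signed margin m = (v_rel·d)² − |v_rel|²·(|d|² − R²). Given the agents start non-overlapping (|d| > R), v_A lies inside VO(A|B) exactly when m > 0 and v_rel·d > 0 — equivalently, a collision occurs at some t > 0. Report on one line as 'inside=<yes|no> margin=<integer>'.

d = (-14, 6),  |d|² = 232;  R = 5+2 = 7,  c = 232−7² = 183
v_rel = (-7, 1),  |v_rel|² = 50;  v_rel·d = (-7)·(-14) + (1)·(6) = 104
50·t² − 208·t + 183 = 0  ⇒  m = 104² − 50·183 = 1666
m = 1666 > 0,  v_rel·d = 104 > 0  ⇒  inside

inside=yes margin=1666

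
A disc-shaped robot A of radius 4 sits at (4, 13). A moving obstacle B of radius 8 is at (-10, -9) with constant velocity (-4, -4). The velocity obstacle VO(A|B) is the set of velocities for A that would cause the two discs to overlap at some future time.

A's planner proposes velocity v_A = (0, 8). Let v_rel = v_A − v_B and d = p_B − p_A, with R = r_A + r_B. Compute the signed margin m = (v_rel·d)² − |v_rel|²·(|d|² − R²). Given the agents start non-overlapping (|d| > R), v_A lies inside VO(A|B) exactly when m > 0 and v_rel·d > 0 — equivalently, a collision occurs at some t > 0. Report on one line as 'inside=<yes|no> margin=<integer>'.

d = (-14, -22),  |d|² = 680;  R = 4+8 = 12,  c = 680−12² = 536
v_rel = (4, 12),  |v_rel|² = 160;  v_rel·d = (4)·(-14) + (12)·(-22) = -320
160·t² + 640·t + 536 = 0  ⇒  m = (-320)² − 160·536 = 16640
m = 16640 > 0,  v_rel·d = -320 < 0  ⇒  outside

inside=no margin=16640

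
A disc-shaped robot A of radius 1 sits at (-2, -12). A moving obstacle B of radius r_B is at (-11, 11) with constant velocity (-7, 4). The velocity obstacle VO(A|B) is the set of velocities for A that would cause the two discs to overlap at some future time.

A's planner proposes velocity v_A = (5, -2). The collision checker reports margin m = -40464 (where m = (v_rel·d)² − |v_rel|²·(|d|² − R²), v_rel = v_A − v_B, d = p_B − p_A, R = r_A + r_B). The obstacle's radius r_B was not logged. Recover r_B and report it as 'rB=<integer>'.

m = -40464
d = (-9, 23);  v_rel = (12, -6),  |v_rel|² = 180
v_rel×d = (12)·(23) − (-6)·(-9) = 222
since m = R²·180 − 222²:  R² = (49284 + -40464) / 180 = 49
R = √49 = 7  ⇒  r_B = 7 − 1 = 6

rB=6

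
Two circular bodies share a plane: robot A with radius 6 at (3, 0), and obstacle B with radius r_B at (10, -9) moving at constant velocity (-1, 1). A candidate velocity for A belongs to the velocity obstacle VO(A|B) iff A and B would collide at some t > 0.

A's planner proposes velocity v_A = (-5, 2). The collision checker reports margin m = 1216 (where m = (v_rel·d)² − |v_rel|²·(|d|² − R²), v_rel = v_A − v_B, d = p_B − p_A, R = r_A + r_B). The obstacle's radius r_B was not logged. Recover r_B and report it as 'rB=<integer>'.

m = 1216
d = (7, -9);  v_rel = (-4, 1),  |v_rel|² = 17
v_rel×d = (-4)·(-9) − (1)·(7) = 29
since m = R²·17 − 29²:  R² = (841 + 1216) / 17 = 121
R = √121 = 11  ⇒  r_B = 11 − 6 = 5

rB=5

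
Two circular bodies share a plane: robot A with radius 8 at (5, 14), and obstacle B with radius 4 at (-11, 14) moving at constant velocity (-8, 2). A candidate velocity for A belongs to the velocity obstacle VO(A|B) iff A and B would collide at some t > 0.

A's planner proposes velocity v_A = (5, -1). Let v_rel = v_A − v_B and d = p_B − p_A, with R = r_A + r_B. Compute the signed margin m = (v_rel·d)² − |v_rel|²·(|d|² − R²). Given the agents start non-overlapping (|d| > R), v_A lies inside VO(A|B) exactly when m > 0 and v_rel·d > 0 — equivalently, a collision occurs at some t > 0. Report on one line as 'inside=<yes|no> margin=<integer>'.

d = (-16, 0),  |d|² = 256;  R = 8+4 = 12,  c = 256−12² = 112
v_rel = (13, -3),  |v_rel|² = 178;  v_rel·d = (13)·(-16) + (-3)·(0) = -208
178·t² + 416·t + 112 = 0  ⇒  m = (-208)² − 178·112 = 23328
m = 23328 > 0,  v_rel·d = -208 < 0  ⇒  outside

inside=no margin=23328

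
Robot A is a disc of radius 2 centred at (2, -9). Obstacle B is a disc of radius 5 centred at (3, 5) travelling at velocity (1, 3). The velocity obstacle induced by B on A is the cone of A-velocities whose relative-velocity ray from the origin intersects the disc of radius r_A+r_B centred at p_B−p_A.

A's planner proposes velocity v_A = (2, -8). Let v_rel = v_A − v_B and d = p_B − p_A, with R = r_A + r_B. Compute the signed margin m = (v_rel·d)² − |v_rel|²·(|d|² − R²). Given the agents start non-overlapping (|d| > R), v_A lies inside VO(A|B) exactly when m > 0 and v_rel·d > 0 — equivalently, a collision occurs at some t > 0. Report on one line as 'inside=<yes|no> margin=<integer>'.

d = (1, 14),  |d|² = 197;  R = 2+5 = 7,  c = 197−7² = 148
v_rel = (1, -11),  |v_rel|² = 122;  v_rel·d = (1)·(1) + (-11)·(14) = -153
122·t² + 306·t + 148 = 0  ⇒  m = (-153)² − 122·148 = 5353
m = 5353 > 0,  v_rel·d = -153 < 0  ⇒  outside

inside=no margin=5353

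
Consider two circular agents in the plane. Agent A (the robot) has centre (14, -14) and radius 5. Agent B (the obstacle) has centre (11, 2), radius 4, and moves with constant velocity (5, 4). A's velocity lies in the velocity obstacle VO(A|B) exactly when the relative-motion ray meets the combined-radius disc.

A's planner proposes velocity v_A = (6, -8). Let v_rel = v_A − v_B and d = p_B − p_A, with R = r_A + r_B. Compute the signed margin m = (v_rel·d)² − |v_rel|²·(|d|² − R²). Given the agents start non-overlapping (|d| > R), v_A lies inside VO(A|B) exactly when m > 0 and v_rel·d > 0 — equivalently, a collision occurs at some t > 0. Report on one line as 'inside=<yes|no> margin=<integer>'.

d = (-3, 16),  |d|² = 265;  R = 5+4 = 9,  c = 265−9² = 184
v_rel = (1, -12),  |v_rel|² = 145;  v_rel·d = (1)·(-3) + (-12)·(16) = -195
145·t² + 390·t + 184 = 0  ⇒  m = (-195)² − 145·184 = 11345
m = 11345 > 0,  v_rel·d = -195 < 0  ⇒  outside

inside=no margin=11345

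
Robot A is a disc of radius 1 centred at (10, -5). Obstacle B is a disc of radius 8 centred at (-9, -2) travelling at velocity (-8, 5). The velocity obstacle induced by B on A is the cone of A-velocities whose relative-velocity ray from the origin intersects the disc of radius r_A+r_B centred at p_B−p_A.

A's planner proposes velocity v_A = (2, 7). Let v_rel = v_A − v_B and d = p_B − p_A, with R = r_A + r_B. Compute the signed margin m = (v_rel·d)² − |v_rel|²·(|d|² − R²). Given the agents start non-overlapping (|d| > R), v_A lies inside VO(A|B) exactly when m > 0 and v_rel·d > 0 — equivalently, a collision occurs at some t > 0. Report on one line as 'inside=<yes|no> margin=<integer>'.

d = (-19, 3),  |d|² = 370;  R = 1+8 = 9,  c = 370−9² = 289
v_rel = (10, 2),  |v_rel|² = 104;  v_rel·d = (10)·(-19) + (2)·(3) = -184
104·t² + 368·t + 289 = 0  ⇒  m = (-184)² − 104·289 = 3800
m = 3800 > 0,  v_rel·d = -184 < 0  ⇒  outside

inside=no margin=3800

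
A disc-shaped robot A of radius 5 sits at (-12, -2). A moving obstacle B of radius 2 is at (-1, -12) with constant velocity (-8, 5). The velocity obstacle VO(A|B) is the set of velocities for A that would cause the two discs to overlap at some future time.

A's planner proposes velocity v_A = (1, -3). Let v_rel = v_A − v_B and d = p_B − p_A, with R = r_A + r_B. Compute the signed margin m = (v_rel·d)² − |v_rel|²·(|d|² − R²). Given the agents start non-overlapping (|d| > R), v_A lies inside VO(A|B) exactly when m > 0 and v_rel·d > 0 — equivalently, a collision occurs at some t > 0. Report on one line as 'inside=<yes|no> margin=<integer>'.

d = (11, -10),  |d|² = 221;  R = 5+2 = 7,  c = 221−7² = 172
v_rel = (9, -8),  |v_rel|² = 145;  v_rel·d = (9)·(11) + (-8)·(-10) = 179
145·t² − 358·t + 172 = 0  ⇒  m = 179² − 145·172 = 7101
m = 7101 > 0,  v_rel·d = 179 > 0  ⇒  inside

inside=yes margin=7101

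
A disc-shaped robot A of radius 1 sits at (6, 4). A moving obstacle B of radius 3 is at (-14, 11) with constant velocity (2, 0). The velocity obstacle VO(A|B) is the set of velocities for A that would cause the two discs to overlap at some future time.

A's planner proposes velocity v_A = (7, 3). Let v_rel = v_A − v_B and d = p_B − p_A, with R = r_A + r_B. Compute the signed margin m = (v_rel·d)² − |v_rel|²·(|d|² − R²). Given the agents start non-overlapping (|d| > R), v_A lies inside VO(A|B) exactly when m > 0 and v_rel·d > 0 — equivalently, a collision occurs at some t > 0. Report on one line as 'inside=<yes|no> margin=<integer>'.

d = (-20, 7),  |d|² = 449;  R = 1+3 = 4,  c = 449−4² = 433
v_rel = (5, 3),  |v_rel|² = 34;  v_rel·d = (5)·(-20) + (3)·(7) = -79
34·t² + 158·t + 433 = 0  ⇒  m = (-79)² − 34·433 = -8481
m = -8481 < 0,  v_rel·d = -79 < 0  ⇒  outside

inside=no margin=-8481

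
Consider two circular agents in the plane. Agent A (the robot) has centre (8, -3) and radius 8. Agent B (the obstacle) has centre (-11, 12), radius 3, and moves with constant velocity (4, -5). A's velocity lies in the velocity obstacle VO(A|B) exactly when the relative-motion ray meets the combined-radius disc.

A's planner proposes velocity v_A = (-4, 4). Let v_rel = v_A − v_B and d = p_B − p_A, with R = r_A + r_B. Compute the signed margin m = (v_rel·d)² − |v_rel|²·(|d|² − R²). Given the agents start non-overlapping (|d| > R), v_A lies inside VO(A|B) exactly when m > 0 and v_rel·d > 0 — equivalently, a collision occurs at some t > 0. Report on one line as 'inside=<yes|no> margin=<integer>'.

d = (-19, 15),  |d|² = 586;  R = 8+3 = 11,  c = 586−11² = 465
v_rel = (-8, 9),  |v_rel|² = 145;  v_rel·d = (-8)·(-19) + (9)·(15) = 287
145·t² − 574·t + 465 = 0  ⇒  m = 287² − 145·465 = 14944
m = 14944 > 0,  v_rel·d = 287 > 0  ⇒  inside

inside=yes margin=14944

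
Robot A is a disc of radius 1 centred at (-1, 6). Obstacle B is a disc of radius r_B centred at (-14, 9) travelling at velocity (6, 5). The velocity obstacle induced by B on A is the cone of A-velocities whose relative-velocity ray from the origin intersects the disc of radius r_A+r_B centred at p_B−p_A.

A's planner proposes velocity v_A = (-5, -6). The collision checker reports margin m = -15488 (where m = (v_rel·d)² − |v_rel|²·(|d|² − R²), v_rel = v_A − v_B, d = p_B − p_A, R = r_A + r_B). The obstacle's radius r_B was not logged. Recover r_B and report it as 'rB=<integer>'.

m = -15488
d = (-13, 3);  v_rel = (-11, -11),  |v_rel|² = 242
v_rel×d = (-11)·(3) − (-11)·(-13) = -176
since m = R²·242 − (-176)²:  R² = (30976 + -15488) / 242 = 64
R = √64 = 8  ⇒  r_B = 8 − 1 = 7

rB=7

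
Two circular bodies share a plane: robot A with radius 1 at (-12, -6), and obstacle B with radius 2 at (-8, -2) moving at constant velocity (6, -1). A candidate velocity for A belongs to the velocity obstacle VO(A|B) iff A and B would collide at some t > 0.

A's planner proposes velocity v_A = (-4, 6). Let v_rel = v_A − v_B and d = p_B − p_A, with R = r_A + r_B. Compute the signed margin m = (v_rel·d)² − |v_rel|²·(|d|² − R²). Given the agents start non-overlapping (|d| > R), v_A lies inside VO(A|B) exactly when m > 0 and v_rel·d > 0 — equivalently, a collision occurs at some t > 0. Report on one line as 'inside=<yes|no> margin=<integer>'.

d = (4, 4),  |d|² = 32;  R = 1+2 = 3,  c = 32−3² = 23
v_rel = (-10, 7),  |v_rel|² = 149;  v_rel·d = (-10)·(4) + (7)·(4) = -12
149·t² + 24·t + 23 = 0  ⇒  m = (-12)² − 149·23 = -3283
m = -3283 < 0,  v_rel·d = -12 < 0  ⇒  outside

inside=no margin=-3283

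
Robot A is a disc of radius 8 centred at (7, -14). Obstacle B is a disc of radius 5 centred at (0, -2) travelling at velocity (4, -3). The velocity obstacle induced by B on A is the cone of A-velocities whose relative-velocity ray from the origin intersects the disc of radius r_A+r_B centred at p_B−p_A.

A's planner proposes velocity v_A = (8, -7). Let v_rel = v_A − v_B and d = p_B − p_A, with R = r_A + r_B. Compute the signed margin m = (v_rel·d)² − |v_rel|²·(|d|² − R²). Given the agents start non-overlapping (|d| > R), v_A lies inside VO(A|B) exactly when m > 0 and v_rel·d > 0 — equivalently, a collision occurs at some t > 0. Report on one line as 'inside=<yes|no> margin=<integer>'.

d = (-7, 12),  |d|² = 193;  R = 8+5 = 13,  c = 193−13² = 24
v_rel = (4, -4),  |v_rel|² = 32;  v_rel·d = (4)·(-7) + (-4)·(12) = -76
32·t² + 152·t + 24 = 0  ⇒  m = (-76)² − 32·24 = 5008
m = 5008 > 0,  v_rel·d = -76 < 0  ⇒  outside

inside=no margin=5008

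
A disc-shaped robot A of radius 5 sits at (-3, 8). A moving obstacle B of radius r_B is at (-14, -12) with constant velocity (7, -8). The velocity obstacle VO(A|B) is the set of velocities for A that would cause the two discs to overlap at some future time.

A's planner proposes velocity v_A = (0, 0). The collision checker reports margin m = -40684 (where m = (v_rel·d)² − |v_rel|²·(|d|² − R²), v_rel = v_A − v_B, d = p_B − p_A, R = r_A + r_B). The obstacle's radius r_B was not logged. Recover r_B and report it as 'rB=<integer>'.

m = -40684
d = (-11, -20);  v_rel = (-7, 8),  |v_rel|² = 113
v_rel×d = (-7)·(-20) − (8)·(-11) = 228
since m = R²·113 − 228²:  R² = (51984 + -40684) / 113 = 100
R = √100 = 10  ⇒  r_B = 10 − 5 = 5

rB=5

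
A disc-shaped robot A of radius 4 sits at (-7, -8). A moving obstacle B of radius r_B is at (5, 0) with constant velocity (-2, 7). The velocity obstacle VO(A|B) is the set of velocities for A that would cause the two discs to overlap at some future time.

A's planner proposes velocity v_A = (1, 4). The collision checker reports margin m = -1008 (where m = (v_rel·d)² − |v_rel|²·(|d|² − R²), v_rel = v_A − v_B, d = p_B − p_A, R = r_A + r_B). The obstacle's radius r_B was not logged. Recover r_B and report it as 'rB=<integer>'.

m = -1008
d = (12, 8);  v_rel = (3, -3),  |v_rel|² = 18
v_rel×d = (3)·(8) − (-3)·(12) = 60
since m = R²·18 − 60²:  R² = (3600 + -1008) / 18 = 144
R = √144 = 12  ⇒  r_B = 12 − 4 = 8

rB=8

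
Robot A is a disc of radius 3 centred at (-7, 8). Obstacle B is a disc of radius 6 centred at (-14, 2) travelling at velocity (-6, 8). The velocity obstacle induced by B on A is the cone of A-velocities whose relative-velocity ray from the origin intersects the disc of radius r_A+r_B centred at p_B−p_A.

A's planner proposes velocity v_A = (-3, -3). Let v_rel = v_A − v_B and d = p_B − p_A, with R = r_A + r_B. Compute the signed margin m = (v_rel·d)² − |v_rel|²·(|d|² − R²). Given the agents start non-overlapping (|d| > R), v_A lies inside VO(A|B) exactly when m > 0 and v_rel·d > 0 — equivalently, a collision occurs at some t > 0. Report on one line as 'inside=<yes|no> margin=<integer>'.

d = (-7, -6),  |d|² = 85;  R = 3+6 = 9,  c = 85−9² = 4
v_rel = (3, -11),  |v_rel|² = 130;  v_rel·d = (3)·(-7) + (-11)·(-6) = 45
130·t² − 90·t + 4 = 0  ⇒  m = 45² − 130·4 = 1505
m = 1505 > 0,  v_rel·d = 45 > 0  ⇒  inside

inside=yes margin=1505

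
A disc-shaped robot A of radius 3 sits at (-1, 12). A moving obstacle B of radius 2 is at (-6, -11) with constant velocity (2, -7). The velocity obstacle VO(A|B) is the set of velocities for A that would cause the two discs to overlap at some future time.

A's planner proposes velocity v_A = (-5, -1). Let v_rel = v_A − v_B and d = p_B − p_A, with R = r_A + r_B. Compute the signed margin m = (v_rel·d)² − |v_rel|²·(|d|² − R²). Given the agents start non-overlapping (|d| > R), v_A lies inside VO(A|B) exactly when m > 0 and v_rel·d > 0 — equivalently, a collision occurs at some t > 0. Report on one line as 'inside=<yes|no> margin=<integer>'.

d = (-5, -23),  |d|² = 554;  R = 3+2 = 5,  c = 554−5² = 529
v_rel = (-7, 6),  |v_rel|² = 85;  v_rel·d = (-7)·(-5) + (6)·(-23) = -103
85·t² + 206·t + 529 = 0  ⇒  m = (-103)² − 85·529 = -34356
m = -34356 < 0,  v_rel·d = -103 < 0  ⇒  outside

inside=no margin=-34356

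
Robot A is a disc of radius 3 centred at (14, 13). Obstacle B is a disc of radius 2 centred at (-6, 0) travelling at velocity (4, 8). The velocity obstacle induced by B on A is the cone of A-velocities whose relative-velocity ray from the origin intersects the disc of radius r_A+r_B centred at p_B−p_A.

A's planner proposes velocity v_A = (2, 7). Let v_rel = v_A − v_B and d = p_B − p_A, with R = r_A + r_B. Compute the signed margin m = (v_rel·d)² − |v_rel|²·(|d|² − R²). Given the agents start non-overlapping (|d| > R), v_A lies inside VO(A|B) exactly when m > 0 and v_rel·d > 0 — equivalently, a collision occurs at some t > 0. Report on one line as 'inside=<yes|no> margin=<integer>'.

d = (-20, -13),  |d|² = 569;  R = 3+2 = 5,  c = 569−5² = 544
v_rel = (-2, -1),  |v_rel|² = 5;  v_rel·d = (-2)·(-20) + (-1)·(-13) = 53
5·t² − 106·t + 544 = 0  ⇒  m = 53² − 5·544 = 89
m = 89 > 0,  v_rel·d = 53 > 0  ⇒  inside

inside=yes margin=89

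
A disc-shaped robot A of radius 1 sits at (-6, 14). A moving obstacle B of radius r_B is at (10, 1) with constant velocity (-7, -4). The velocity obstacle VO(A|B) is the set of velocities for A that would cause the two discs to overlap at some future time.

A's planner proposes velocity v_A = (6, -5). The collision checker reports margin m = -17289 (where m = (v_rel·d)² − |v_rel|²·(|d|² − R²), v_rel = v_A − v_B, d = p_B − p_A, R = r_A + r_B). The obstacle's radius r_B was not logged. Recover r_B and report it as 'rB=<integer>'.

m = -17289
d = (16, -13);  v_rel = (13, -1),  |v_rel|² = 170
v_rel×d = (13)·(-13) − (-1)·(16) = -153
since m = R²·170 − (-153)²:  R² = (23409 + -17289) / 170 = 36
R = √36 = 6  ⇒  r_B = 6 − 1 = 5

rB=5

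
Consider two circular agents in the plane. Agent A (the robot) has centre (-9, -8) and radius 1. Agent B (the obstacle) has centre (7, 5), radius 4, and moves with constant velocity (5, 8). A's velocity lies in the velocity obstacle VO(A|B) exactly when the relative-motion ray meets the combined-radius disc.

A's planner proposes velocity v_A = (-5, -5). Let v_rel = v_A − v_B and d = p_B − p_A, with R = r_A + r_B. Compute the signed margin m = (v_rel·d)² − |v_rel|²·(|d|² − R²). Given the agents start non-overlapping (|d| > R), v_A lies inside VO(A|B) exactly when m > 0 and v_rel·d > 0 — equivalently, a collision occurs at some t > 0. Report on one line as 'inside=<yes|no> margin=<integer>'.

d = (16, 13),  |d|² = 425;  R = 1+4 = 5,  c = 425−5² = 400
v_rel = (-10, -13),  |v_rel|² = 269;  v_rel·d = (-10)·(16) + (-13)·(13) = -329
269·t² + 658·t + 400 = 0  ⇒  m = (-329)² − 269·400 = 641
m = 641 > 0,  v_rel·d = -329 < 0  ⇒  outside

inside=no margin=641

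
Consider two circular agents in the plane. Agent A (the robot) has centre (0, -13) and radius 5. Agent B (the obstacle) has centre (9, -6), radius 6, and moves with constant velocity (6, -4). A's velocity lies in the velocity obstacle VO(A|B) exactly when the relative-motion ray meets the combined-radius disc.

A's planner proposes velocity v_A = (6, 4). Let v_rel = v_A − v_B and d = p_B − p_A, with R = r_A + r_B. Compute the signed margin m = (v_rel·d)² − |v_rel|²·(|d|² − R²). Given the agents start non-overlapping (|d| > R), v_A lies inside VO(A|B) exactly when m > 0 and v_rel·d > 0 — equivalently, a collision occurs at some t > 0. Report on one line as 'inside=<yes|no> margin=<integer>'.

d = (9, 7),  |d|² = 130;  R = 5+6 = 11,  c = 130−11² = 9
v_rel = (0, 8),  |v_rel|² = 64;  v_rel·d = (0)·(9) + (8)·(7) = 56
64·t² − 112·t + 9 = 0  ⇒  m = 56² − 64·9 = 2560
m = 2560 > 0,  v_rel·d = 56 > 0  ⇒  inside

inside=yes margin=2560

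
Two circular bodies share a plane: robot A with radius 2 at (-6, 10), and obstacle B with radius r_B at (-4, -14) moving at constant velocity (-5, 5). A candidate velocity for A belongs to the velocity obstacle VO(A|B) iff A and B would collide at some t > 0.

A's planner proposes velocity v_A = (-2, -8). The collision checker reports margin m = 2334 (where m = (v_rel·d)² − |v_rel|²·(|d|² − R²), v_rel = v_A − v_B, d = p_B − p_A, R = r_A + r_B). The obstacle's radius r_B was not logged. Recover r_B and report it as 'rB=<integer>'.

m = 2334
d = (2, -24);  v_rel = (3, -13),  |v_rel|² = 178
v_rel×d = (3)·(-24) − (-13)·(2) = -46
since m = R²·178 − (-46)²:  R² = (2116 + 2334) / 178 = 25
R = √25 = 5  ⇒  r_B = 5 − 2 = 3

rB=3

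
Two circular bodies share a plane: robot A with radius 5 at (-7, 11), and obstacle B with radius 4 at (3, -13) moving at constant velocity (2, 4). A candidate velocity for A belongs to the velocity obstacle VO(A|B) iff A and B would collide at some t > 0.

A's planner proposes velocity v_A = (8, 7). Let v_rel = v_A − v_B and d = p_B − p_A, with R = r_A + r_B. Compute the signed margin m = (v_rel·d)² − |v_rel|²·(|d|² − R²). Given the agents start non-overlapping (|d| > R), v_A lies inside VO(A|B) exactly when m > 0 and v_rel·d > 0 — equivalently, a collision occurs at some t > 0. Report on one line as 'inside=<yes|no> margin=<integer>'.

d = (10, -24),  |d|² = 676;  R = 5+4 = 9,  c = 676−9² = 595
v_rel = (6, 3),  |v_rel|² = 45;  v_rel·d = (6)·(10) + (3)·(-24) = -12
45·t² + 24·t + 595 = 0  ⇒  m = (-12)² − 45·595 = -26631
m = -26631 < 0,  v_rel·d = -12 < 0  ⇒  outside

inside=no margin=-26631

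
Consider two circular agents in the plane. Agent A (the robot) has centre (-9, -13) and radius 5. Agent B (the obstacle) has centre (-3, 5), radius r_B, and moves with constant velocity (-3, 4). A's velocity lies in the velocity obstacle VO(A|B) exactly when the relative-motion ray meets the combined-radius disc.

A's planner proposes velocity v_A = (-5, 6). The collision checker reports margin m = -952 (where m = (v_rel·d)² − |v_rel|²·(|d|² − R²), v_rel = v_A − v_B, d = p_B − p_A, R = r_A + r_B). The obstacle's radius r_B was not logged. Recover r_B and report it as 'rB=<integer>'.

m = -952
d = (6, 18);  v_rel = (-2, 2),  |v_rel|² = 8
v_rel×d = (-2)·(18) − (2)·(6) = -48
since m = R²·8 − (-48)²:  R² = (2304 + -952) / 8 = 169
R = √169 = 13  ⇒  r_B = 13 − 5 = 8

rB=8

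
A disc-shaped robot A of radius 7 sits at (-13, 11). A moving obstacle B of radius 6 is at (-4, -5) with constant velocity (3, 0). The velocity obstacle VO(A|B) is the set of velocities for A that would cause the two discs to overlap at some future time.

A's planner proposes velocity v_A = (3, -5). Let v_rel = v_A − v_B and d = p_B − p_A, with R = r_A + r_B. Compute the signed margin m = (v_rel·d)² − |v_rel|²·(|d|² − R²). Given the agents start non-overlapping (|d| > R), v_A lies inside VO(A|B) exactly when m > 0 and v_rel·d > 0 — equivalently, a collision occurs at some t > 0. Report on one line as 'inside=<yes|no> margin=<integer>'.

d = (9, -16),  |d|² = 337;  R = 7+6 = 13,  c = 337−13² = 168
v_rel = (0, -5),  |v_rel|² = 25;  v_rel·d = (0)·(9) + (-5)·(-16) = 80
25·t² − 160·t + 168 = 0  ⇒  m = 80² − 25·168 = 2200
m = 2200 > 0,  v_rel·d = 80 > 0  ⇒  inside

inside=yes margin=2200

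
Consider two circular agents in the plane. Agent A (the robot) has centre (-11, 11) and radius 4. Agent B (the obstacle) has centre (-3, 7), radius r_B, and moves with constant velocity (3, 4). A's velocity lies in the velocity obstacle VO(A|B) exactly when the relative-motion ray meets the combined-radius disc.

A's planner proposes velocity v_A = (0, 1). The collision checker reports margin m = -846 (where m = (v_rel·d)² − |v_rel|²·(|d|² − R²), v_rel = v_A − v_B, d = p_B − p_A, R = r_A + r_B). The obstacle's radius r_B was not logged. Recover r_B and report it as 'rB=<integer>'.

m = -846
d = (8, -4);  v_rel = (-3, -3),  |v_rel|² = 18
v_rel×d = (-3)·(-4) − (-3)·(8) = 36
since m = R²·18 − 36²:  R² = (1296 + -846) / 18 = 25
R = √25 = 5  ⇒  r_B = 5 − 4 = 1

rB=1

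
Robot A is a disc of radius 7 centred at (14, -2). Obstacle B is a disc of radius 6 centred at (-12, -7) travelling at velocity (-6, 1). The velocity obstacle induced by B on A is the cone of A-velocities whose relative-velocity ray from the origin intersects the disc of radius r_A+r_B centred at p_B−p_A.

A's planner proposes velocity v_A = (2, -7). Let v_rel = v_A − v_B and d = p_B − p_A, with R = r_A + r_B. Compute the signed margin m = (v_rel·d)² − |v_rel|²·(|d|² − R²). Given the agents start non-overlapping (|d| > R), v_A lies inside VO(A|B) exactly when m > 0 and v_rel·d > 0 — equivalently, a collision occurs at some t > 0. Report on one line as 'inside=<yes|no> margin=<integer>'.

d = (-26, -5),  |d|² = 701;  R = 7+6 = 13,  c = 701−13² = 532
v_rel = (8, -8),  |v_rel|² = 128;  v_rel·d = (8)·(-26) + (-8)·(-5) = -168
128·t² + 336·t + 532 = 0  ⇒  m = (-168)² − 128·532 = -39872
m = -39872 < 0,  v_rel·d = -168 < 0  ⇒  outside

inside=no margin=-39872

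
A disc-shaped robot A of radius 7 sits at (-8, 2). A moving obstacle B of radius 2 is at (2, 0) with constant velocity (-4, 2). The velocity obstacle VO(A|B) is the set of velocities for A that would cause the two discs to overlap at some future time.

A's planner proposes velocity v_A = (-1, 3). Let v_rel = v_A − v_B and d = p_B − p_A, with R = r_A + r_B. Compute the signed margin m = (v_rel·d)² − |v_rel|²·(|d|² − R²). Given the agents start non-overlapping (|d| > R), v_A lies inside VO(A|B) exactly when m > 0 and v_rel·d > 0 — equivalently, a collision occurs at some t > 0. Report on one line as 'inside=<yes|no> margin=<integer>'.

d = (10, -2),  |d|² = 104;  R = 7+2 = 9,  c = 104−9² = 23
v_rel = (3, 1),  |v_rel|² = 10;  v_rel·d = (3)·(10) + (1)·(-2) = 28
10·t² − 56·t + 23 = 0  ⇒  m = 28² − 10·23 = 554
m = 554 > 0,  v_rel·d = 28 > 0  ⇒  inside

inside=yes margin=554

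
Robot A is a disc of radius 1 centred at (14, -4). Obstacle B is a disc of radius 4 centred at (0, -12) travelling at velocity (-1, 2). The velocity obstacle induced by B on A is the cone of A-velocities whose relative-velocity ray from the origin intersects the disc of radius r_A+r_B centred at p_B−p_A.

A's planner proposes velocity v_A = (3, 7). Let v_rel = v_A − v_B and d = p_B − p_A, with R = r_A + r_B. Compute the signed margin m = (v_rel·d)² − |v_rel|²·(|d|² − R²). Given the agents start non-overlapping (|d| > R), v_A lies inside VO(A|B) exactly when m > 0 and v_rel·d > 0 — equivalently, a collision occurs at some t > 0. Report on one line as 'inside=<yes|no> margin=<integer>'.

d = (-14, -8),  |d|² = 260;  R = 1+4 = 5,  c = 260−5² = 235
v_rel = (4, 5),  |v_rel|² = 41;  v_rel·d = (4)·(-14) + (5)·(-8) = -96
41·t² + 192·t + 235 = 0  ⇒  m = (-96)² − 41·235 = -419
m = -419 < 0,  v_rel·d = -96 < 0  ⇒  outside

inside=no margin=-419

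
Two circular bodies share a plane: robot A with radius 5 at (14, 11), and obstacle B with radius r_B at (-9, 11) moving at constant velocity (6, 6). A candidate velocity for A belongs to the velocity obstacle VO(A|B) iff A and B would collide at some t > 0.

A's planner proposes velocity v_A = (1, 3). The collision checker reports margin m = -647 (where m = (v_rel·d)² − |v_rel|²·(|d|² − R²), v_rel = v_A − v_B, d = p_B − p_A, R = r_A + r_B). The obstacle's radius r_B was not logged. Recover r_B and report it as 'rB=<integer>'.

m = -647
d = (-23, 0);  v_rel = (-5, -3),  |v_rel|² = 34
v_rel×d = (-5)·(0) − (-3)·(-23) = -69
since m = R²·34 − (-69)²:  R² = (4761 + -647) / 34 = 121
R = √121 = 11  ⇒  r_B = 11 − 5 = 6

rB=6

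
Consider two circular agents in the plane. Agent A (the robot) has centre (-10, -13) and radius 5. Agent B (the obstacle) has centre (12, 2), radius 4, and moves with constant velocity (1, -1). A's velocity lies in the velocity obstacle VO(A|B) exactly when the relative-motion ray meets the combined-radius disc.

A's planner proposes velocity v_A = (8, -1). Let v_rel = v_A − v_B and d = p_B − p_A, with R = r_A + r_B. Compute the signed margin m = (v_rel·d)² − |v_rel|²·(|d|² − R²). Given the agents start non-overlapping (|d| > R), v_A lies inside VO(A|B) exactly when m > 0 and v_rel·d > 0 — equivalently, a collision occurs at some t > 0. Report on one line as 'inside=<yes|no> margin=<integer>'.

d = (22, 15),  |d|² = 709;  R = 5+4 = 9,  c = 709−9² = 628
v_rel = (7, 0),  |v_rel|² = 49;  v_rel·d = (7)·(22) + (0)·(15) = 154
49·t² − 308·t + 628 = 0  ⇒  m = 154² − 49·628 = -7056
m = -7056 < 0,  v_rel·d = 154 > 0  ⇒  outside

inside=no margin=-7056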